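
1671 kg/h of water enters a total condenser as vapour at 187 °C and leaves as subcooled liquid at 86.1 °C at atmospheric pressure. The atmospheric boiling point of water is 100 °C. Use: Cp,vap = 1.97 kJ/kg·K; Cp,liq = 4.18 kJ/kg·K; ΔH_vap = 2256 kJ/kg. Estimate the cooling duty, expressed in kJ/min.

vapour 187→100 °C: -171.39 kJ/kg
condensation at 100 °C: -2256 kJ/kg
liquid 100→86.1 °C: -58.102 kJ/kg
Δh = -171.39 + -2256 + -58.102 = -2485.5 kJ/kg
Q = ṁ·Δh = 1671 kg/h × -2485.5 kJ/kg = -4.1533e+06 kJ/h
|Q| = 1153.7 kW = 69221 kJ/min

Q_c = 69200 kJ/min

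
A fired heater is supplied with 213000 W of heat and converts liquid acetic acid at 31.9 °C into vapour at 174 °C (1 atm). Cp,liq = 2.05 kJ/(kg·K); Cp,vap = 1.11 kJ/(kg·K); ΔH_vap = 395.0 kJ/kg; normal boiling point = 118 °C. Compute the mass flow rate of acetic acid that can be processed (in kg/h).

ṁ = 1210 kg/h

Δh = 2.05×(118−31.9) + 395.0 + 1.11×(174−118) = 633.66 kJ/kg
Q = 213000 W = 213 kJ/s = 766800 kJ/h
ṁ = Q/Δh = 766800 / 633.66 = 1210.1 kg/h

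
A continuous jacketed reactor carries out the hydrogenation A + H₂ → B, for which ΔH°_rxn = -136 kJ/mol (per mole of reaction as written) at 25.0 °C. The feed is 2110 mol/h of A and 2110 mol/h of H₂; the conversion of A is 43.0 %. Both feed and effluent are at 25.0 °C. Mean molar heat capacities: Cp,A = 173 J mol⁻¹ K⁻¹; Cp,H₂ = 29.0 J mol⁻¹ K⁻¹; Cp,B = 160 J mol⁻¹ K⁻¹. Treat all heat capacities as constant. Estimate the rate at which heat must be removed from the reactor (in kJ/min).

Q_out = 2060 kJ/min

Extent of reaction ξ = 0.430 × 2110 = 907.3 mol/h
Reaction term: ξ·ΔH°_rxn = 907.3 × -136 = -123390 kJ/h
Q = ΔH = -123390 kJ/h = -34.276 kW
Heat removed = 2056.5 kJ/min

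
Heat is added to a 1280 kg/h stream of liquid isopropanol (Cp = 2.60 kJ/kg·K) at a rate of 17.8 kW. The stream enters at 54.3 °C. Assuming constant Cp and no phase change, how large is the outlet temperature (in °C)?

Q = 17.8 kW = 64080 kJ/h
ΔT = Q/(ṁ·Cp) = 64080/(1280×2.60) = 19.255 K
T_out = 54.3 + 19.255 = 73.555 °C

T_out = 73.6 °C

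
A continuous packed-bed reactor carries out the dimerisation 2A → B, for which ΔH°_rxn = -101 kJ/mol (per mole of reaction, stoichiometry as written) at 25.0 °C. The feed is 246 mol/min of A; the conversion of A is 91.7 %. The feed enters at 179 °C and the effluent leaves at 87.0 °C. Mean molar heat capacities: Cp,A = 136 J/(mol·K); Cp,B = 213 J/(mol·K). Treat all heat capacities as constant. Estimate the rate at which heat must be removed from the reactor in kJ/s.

Extent of reaction ξ = 0.917 × 246 / 2 = 112.79 mol/min
Reaction term: ξ·ΔH°_rxn = 112.79 × -101 = -11392 kJ/min
Sensible, feed 179→25 °C: -5152.2 kJ/min
Outlet flows (mol/min): A 20.418, B 112.79
Sensible, products 25→87.0 °C: 1661.7 kJ/min
Q = ΔH = -14882 kJ/min = -248.04 kW
Heat removed = 248.04 kJ/s

Q_out = 248 kJ/s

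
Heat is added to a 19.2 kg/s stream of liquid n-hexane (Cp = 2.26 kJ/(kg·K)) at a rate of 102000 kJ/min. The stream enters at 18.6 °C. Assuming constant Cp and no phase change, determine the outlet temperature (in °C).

T_out = 57.8 °C

Q = 102000 kJ/min = 1700 kJ/s
ΔT = Q/(ṁ·Cp) = 1700/(19.2×2.26) = 39.178 K
T_out = 18.6 + 39.178 = 57.778 °C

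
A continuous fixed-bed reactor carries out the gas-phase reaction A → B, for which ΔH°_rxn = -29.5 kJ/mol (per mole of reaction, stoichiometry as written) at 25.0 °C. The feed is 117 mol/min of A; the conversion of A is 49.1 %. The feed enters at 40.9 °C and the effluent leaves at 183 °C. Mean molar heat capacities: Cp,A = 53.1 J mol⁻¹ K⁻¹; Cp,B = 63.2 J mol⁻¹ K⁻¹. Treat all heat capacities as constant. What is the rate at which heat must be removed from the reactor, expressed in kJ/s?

Extent of reaction ξ = 0.491 × 117 = 57.447 mol/min
Reaction term: ξ·ΔH°_rxn = 57.447 × -29.5 = -1694.7 kJ/min
Sensible, feed 40.9→25 °C: -98.782 kJ/min
Outlet flows (mol/min): A 59.553, B 57.447
Sensible, products 25→183 °C: 1073.3 kJ/min
Q = ΔH = -720.19 kJ/min = -12.003 kW
Heat removed = 12.003 kJ/s

Q_out = 12.0 kJ/s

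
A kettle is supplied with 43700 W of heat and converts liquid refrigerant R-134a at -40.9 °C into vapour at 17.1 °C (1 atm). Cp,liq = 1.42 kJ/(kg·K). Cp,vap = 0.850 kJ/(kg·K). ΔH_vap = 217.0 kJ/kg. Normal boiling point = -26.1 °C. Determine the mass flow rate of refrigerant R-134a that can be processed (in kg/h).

ṁ = 573 kg/h

Δh = 1.42×(-26.1−-40.9) + 217.0 + 0.850×(17.1−-26.1) = 274.74 kJ/kg
Q = 43700 W = 43.7 kJ/s = 157320 kJ/h
ṁ = Q/Δh = 157320 / 274.74 = 572.62 kg/h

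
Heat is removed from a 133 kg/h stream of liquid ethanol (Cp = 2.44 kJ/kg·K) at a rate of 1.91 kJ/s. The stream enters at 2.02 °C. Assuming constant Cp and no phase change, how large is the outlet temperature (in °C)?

Q = 1.91 kJ/s = 6876 kJ/h
ΔT = Q/(ṁ·Cp) = 6876/(133×2.44) = 21.188 K
T_out = 2.02 − 21.188 = -19.168 °C

T_out = -19.2 °C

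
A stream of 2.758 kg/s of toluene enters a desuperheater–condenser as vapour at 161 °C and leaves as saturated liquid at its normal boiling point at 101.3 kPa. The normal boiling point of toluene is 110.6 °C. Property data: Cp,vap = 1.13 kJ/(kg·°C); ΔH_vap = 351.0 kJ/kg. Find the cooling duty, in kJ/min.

vapour 161→110.6 °C: -56.952 kJ/kg
condensation at 110.6 °C: -351 kJ/kg
Δh = -56.952 + -351 = -407.95 kJ/kg
Q = ṁ·Δh = 2.758 kg/s × -407.95 kJ/kg = -1125.1 kJ/s
|Q| = 1125.1 kW = 67508 kJ/min

Q_c = 67500 kJ/min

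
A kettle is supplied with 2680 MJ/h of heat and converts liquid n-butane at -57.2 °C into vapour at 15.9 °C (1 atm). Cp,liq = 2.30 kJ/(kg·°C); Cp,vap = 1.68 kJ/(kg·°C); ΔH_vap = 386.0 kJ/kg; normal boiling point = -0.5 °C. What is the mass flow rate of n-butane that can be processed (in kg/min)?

ṁ = 82.1 kg/min

Δh = 2.30×(-0.5−-57.2) + 386.0 + 1.68×(15.9−-0.5) = 543.96 kJ/kg
Q = 2680 MJ/h = 744.44 kJ/s = 44667 kJ/min
ṁ = Q/Δh = 44667 / 543.96 = 82.114 kg/min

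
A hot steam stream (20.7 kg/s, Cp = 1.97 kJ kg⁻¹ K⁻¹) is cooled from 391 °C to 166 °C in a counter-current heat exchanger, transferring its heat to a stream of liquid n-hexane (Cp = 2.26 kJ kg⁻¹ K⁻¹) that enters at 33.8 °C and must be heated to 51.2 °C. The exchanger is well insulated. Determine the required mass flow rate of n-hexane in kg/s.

ṁ_c = 233 kg/s

Heat released by hot stream: Q = 20.7 × 1.97 × (391 − 166) = 9175.3 kJ/s
Energy balance on cold side (adiabatic exchanger): Q = ṁ_c·Cp_c·(T_c,out − T_c,in)
ṁ_c = 9175.3 / [2.26 × (51.2 − 33.8)] = 233.33 kg/s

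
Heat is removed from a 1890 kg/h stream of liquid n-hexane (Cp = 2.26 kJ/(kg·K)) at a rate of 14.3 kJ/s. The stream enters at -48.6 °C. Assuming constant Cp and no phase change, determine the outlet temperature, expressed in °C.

Q = 14.3 kJ/s = 51480 kJ/h
ΔT = Q/(ṁ·Cp) = 51480/(1890×2.26) = 12.052 K
T_out = -48.6 − 12.052 = -60.652 °C

T_out = -60.7 °C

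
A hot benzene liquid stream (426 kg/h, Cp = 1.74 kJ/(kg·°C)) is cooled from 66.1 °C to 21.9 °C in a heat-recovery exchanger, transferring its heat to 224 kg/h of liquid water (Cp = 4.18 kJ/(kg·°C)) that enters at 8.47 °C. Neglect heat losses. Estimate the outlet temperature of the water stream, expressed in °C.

Heat released by hot stream: Q = 426 × 1.74 × (66.1 − 21.9) = 32763 kJ/h
Energy balance on cold side (adiabatic exchanger): Q = ṁ_c·Cp_c·(T_c,out − T_c,in)
T_c,out = 8.47 + 32763/(224 × 4.18) = 43.461 °C

T_c,out = 43.5 °C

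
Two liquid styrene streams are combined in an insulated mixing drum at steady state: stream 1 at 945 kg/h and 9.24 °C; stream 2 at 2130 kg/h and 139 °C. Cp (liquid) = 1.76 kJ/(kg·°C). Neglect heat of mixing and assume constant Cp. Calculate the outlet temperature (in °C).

T_out = 99.1 °C

No heat crosses the boundary, so H_out = H_in.
T_out = Σ ṁᵢCp,ᵢTᵢ / Σ ṁᵢCp,ᵢ
      = 536450 / 5412 = 99.123 °C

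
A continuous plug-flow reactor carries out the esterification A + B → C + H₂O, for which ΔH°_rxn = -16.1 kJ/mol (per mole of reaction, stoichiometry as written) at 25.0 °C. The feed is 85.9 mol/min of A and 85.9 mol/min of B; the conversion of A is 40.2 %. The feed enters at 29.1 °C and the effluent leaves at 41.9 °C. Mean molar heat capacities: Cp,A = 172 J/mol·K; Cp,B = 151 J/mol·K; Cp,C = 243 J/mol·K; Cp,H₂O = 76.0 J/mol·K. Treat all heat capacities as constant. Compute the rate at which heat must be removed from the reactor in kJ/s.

Extent of reaction ξ = 0.402 × 85.9 = 34.532 mol/min
Reaction term: ξ·ΔH°_rxn = 34.532 × -16.1 = -555.96 kJ/min
Sensible, feed 29.1→25 °C: -113.76 kJ/min
Outlet flows (mol/min): A 51.368, B 51.368, C 34.532, H₂O 34.532
Sensible, products 25→41.9 °C: 466.57 kJ/min
Q = ΔH = -203.15 kJ/min = -3.3859 kW
Heat removed = 3.3859 kJ/s

Q_out = 3.39 kJ/s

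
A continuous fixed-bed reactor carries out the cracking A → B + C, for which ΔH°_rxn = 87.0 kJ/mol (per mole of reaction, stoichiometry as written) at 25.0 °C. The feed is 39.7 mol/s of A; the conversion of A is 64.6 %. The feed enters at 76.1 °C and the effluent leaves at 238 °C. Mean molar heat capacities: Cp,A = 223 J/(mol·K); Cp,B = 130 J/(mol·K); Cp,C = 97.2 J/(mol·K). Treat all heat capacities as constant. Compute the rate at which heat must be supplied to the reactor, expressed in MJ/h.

Q_in = 13300 MJ/h

Extent of reaction ξ = 0.646 × 39.7 = 25.646 mol/s
Reaction term: ξ·ΔH°_rxn = 25.646 × 87.0 = 2231.2 kJ/s
Sensible, feed 76.1→25 °C: -452.39 kJ/s
Outlet flows (mol/s): A 14.054, B 25.646, C 25.646
Sensible, products 25→238 °C: 1908.7 kJ/s
Q = ΔH = 3687.5 kJ/s = 3687.5 kW
Heat supplied = 13275 MJ/h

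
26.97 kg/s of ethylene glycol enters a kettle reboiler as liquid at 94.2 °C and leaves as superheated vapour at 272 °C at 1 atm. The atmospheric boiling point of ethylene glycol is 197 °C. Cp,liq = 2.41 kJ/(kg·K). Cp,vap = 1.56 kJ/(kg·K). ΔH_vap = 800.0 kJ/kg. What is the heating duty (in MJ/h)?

liquid 94.2→197 °C: 247.75 kJ/kg
vaporisation at 197 °C: 800 kJ/kg
vapour 197→272 °C: 117 kJ/kg
Δh = 247.75 + 800 + 117 = 1164.7 kJ/kg
Q = ṁ·Δh = 26.97 kg/s × 1164.7 kJ/kg = 31413 kJ/s
|Q| = 31413 kW = 113090 MJ/h

Q = 113000 MJ/h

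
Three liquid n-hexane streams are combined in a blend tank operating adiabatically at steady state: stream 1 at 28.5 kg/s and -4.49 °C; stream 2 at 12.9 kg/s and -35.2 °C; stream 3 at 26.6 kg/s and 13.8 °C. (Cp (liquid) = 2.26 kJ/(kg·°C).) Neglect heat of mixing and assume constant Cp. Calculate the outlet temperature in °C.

No heat crosses the boundary, so H_out = H_in.
T_out = Σ ṁᵢCp,ᵢTᵢ / Σ ṁᵢCp,ᵢ
      = -485.82 / 153.68 = -3.1612 °C

T_out = -3.16 °C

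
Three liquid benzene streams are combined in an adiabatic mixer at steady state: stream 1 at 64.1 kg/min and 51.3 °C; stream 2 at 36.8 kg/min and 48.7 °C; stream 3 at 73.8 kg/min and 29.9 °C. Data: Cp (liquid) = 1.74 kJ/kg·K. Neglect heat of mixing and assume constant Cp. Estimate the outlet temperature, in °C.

T_out = 41.7 °C

Adiabatic, steady state ⇒ Σ ṁᵢCp,ᵢ(T_out − Tᵢ) = 0
T_out = Σ ṁᵢCp,ᵢTᵢ / Σ ṁᵢCp,ᵢ
      = 12680 / 303.98 = 41.712 °C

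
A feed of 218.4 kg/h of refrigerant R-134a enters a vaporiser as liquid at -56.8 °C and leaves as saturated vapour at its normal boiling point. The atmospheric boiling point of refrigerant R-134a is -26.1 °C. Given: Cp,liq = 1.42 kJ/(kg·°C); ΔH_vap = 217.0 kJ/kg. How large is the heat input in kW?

Q = 15.8 kW

liquid -56.8→-26.1 °C: 43.594 kJ/kg
vaporisation at -26.1 °C: 217 kJ/kg
Δh = 43.594 + 217 = 260.59 kJ/kg
Q = ṁ·Δh = 218.4 kg/h × 260.59 kJ/kg = 56914 kJ/h
|Q| = 15.809 kW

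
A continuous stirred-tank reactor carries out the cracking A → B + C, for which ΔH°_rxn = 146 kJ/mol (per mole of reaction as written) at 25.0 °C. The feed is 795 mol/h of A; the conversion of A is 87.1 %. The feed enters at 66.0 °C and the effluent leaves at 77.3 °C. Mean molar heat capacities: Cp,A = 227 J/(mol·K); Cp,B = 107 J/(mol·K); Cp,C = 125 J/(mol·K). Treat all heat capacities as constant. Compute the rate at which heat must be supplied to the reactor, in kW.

Q_in = 28.7 kW

Extent of reaction ξ = 0.871 × 795 = 692.45 mol/h
Reaction term: ξ·ΔH°_rxn = 692.45 × 146 = 101100 kJ/h
Sensible, feed 66.0→25 °C: -7399.1 kJ/h
Outlet flows (mol/h): A 102.55, B 692.45, C 692.45
Sensible, products 25→77.3 °C: 9619.4 kJ/h
Q = ΔH = 103320 kJ/h = 28.699 kW
Heat supplied = 28.699 kW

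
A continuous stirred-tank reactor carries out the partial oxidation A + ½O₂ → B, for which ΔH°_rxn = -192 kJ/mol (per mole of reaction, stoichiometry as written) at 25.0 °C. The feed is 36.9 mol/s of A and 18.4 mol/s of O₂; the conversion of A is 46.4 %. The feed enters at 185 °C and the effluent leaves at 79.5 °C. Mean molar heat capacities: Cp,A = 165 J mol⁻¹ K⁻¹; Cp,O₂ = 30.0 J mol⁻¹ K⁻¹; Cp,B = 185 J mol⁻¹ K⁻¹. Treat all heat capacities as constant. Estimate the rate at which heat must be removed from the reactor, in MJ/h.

Q_out = 14300 MJ/h

Extent of reaction ξ = 0.464 × 36.9 = 17.122 mol/s
Reaction term: ξ·ΔH°_rxn = 17.122 × -192 = -3287.3 kJ/s
Sensible, feed 185→25 °C: -1062.5 kJ/s
Outlet flows (mol/s): A 19.778, O₂ 9.8392, B 17.122
Sensible, products 25→79.5 °C: 366.57 kJ/s
Q = ΔH = -3983.3 kJ/s = -3983.3 kW
Heat removed = 14340 MJ/h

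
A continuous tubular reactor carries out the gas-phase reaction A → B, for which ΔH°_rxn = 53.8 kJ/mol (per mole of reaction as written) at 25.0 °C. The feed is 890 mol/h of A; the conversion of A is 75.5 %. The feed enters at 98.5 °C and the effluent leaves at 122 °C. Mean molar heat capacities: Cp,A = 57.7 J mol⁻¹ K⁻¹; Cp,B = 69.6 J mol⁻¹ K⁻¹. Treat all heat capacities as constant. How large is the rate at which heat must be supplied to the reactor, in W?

Extent of reaction ξ = 0.755 × 890 = 671.95 mol/h
Reaction term: ξ·ΔH°_rxn = 671.95 × 53.8 = 36151 kJ/h
Sensible, feed 98.5→25 °C: -3774.4 kJ/h
Outlet flows (mol/h): A 218.05, B 671.95
Sensible, products 25→122 °C: 5756.9 kJ/h
Q = ΔH = 38133 kJ/h = 10.593 kW
Heat supplied = 10593 W

Q_in = 10600 W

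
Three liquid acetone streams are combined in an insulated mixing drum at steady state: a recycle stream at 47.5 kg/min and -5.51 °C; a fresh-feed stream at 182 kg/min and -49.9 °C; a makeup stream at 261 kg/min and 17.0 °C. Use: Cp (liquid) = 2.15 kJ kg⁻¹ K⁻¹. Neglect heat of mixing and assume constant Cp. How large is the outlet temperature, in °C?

T_out = -10.0 °C

Energy balance with Q = 0: Σ ṁᵢCp,ᵢ(T_out − Tᵢ) = 0
Σ ṁᵢCp,ᵢTᵢ = 47.5×2.15×-5.51 + 182×2.15×-49.9 + 261×2.15×17.0 = -10549
Σ ṁᵢCp,ᵢ = 47.5×2.15 + 182×2.15 + 261×2.15 = 1054.6
T_out = -10549 / 1054.6 = -10.003 °C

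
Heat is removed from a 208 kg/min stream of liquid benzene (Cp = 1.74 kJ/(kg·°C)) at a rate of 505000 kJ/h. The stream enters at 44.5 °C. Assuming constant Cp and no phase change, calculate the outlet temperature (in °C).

Q = 505000 kJ/h = 8416.7 kJ/min
ΔT = Q/(ṁ·Cp) = 8416.7/(208×1.74) = 23.256 K
T_out = 44.5 − 23.256 = 21.244 °C

T_out = 21.2 °C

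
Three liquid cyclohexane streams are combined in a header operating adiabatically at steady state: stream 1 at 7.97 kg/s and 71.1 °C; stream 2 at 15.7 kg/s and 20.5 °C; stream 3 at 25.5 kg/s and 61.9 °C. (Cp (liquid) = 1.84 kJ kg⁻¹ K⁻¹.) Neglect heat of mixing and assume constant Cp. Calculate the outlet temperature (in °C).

T_out = 50.2 °C

No heat crosses the boundary, so H_out = H_in.
T_out = Σ ṁᵢCp,ᵢTᵢ / Σ ṁᵢCp,ᵢ
      = 4539.2 / 90.473 = 50.172 °C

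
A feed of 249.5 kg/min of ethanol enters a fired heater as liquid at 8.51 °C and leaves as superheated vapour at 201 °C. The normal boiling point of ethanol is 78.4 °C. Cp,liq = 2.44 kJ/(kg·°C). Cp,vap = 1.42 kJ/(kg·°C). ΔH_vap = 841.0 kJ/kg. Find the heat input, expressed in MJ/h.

Q = 17700 MJ/h

liquid 8.51→78.4 °C: 170.53 kJ/kg
vaporisation at 78.4 °C: 841 kJ/kg
vapour 78.4→201 °C: 174.09 kJ/kg
Δh = 170.53 + 841 + 174.09 = 1185.6 kJ/kg
Q = ṁ·Δh = 249.5 kg/min × 1185.6 kJ/kg = 295810 kJ/min
|Q| = 4930.2 kW = 17749 MJ/h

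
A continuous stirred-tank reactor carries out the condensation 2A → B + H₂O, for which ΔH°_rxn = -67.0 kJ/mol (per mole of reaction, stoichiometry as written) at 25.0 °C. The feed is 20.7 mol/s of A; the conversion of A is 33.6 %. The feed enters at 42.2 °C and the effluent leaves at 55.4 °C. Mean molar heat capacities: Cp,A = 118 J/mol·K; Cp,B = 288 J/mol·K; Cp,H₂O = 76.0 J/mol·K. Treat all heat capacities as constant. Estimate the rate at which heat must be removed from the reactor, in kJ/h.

Q_out = 674000 kJ/h

Extent of reaction ξ = 0.336 × 20.7 / 2 = 3.4776 mol/s
Reaction term: ξ·ΔH°_rxn = 3.4776 × -67.0 = -233 kJ/s
Sensible, feed 42.2→25 °C: -42.013 kJ/s
Outlet flows (mol/s): A 13.745, B 3.4776, H₂O 3.4776
Sensible, products 25→55.4 °C: 87.787 kJ/s
Q = ΔH = -187.22 kJ/s = -187.22 kW
Heat removed = 674010 kJ/h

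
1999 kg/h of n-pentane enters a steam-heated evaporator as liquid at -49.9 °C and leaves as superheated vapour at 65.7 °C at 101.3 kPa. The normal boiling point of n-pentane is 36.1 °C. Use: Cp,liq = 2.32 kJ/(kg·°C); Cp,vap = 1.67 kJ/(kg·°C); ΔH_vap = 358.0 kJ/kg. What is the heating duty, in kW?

liquid -49.9→36.1 °C: 199.52 kJ/kg
vaporisation at 36.1 °C: 358 kJ/kg
vapour 36.1→65.7 °C: 49.432 kJ/kg
Δh = 199.52 + 358 + 49.432 = 606.95 kJ/kg
Q = ṁ·Δh = 1999 kg/h × 606.95 kJ/kg = 1.2133e+06 kJ/h
|Q| = 337.03 kW

Q = 337 kW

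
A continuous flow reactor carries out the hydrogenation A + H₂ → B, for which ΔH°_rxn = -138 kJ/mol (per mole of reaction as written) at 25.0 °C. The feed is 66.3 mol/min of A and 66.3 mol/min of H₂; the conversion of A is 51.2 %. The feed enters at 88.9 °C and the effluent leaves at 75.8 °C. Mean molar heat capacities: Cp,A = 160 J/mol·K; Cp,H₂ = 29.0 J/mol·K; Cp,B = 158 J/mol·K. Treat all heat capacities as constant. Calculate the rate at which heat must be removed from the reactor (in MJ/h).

Q_out = 294 MJ/h

Extent of reaction ξ = 0.512 × 66.3 = 33.946 mol/min
Reaction term: ξ·ΔH°_rxn = 33.946 × -138 = -4684.5 kJ/min
Sensible, feed 88.9→25 °C: -800.71 kJ/min
Outlet flows (mol/min): A 32.354, H₂ 32.354, B 33.946
Sensible, products 25→75.8 °C: 583.1 kJ/min
Q = ΔH = -4902.1 kJ/min = -81.702 kW
Heat removed = 294.13 MJ/h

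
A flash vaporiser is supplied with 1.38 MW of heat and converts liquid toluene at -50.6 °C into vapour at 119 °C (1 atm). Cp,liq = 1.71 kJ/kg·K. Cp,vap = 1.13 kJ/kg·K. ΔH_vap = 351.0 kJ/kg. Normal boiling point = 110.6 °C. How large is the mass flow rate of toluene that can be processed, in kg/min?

Δh = 1.71×(110.6−-50.6) + 351.0 + 1.13×(119−110.6) = 636.14 kJ/kg
Q = 1.38 MW = 1380 kJ/s = 82800 kJ/min
ṁ = Q/Δh = 82800 / 636.14 = 130.16 kg/min

ṁ = 130 kg/min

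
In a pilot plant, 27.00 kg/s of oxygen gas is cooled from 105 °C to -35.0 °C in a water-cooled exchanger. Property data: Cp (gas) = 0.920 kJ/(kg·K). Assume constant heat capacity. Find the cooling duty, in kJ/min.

Q_c = 209000 kJ/min

Q = ṁ·Cp·ΔT = 27.00 × 0.920 × (-35.0 − 105) = -3477.6 kJ/s
Cooling duty = 208660 kJ/min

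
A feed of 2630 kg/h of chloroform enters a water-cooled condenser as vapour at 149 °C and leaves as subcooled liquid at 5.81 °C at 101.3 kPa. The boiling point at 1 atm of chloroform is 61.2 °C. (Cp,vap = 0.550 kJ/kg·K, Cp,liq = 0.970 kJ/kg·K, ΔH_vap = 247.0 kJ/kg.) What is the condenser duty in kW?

vapour 149→61.2 °C: -48.29 kJ/kg
condensation at 61.2 °C: -247 kJ/kg
liquid 61.2→5.81 °C: -53.728 kJ/kg
Δh = -48.29 + -247 + -53.728 = -349.02 kJ/kg
Q = ṁ·Δh = 2630 kg/h × -349.02 kJ/kg = -917920 kJ/h
|Q| = 254.98 kW

Q_c = 255 kW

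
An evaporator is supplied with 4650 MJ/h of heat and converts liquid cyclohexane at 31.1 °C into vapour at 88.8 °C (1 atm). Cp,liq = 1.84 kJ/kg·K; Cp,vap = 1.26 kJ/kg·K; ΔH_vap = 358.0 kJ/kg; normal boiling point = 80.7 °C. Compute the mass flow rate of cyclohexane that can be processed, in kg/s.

ṁ = 2.81 kg/s

Δh = 1.84×(80.7−31.1) + 358.0 + 1.26×(88.8−80.7) = 459.47 kJ/kg
Q = 4650 MJ/h = 1291.7 kJ/s = 1291.7 kJ/s
ṁ = Q/Δh = 1291.7 / 459.47 = 2.8112 kg/s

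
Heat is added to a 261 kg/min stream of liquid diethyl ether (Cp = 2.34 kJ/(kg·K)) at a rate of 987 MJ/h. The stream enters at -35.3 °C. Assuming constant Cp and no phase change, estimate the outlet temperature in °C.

Q = 987 MJ/h = 16450 kJ/min
ΔT = Q/(ṁ·Cp) = 16450/(261×2.34) = 26.935 K
T_out = -35.3 + 26.935 = -8.3655 °C

T_out = -8.37 °C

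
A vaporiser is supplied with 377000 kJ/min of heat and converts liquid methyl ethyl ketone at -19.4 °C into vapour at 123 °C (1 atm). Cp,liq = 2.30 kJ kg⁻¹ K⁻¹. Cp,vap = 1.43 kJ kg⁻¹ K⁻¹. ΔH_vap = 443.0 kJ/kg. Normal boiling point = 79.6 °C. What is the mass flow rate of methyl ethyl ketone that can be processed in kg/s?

Δh = 2.30×(79.6−-19.4) + 443.0 + 1.43×(123−79.6) = 732.76 kJ/kg
Q = 377000 kJ/min = 6283.3 kJ/s = 6283.3 kJ/s
ṁ = Q/Δh = 6283.3 / 732.76 = 8.5749 kg/s

ṁ = 8.57 kg/s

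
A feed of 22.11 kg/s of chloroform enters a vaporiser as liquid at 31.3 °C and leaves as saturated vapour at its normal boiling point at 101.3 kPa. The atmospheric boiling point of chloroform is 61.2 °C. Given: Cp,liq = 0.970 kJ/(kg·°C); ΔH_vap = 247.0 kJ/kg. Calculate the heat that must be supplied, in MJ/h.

liquid 31.3→61.2 °C: 29.003 kJ/kg
vaporisation at 61.2 °C: 247 kJ/kg
Δh = 29.003 + 247 = 276 kJ/kg
Q = ṁ·Δh = 22.11 kg/s × 276 kJ/kg = 6102.4 kJ/s
|Q| = 6102.4 kW = 21969 MJ/h

Q = 22000 MJ/h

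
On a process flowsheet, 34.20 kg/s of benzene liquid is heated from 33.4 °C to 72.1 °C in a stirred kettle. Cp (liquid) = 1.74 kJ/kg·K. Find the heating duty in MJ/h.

Q = 8290 MJ/h

Q = ṁ·Cp·ΔT = 34.20 × 1.74 × (72.1 − 33.4) = 2303 kJ/s
Heating duty = 8290.7 MJ/h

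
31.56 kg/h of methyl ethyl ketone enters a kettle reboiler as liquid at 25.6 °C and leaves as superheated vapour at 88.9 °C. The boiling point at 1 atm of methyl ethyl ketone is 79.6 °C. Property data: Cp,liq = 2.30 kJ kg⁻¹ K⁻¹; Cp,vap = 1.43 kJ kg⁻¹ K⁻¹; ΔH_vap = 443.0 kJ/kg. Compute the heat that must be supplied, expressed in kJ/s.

liquid 25.6→79.6 °C: 124.2 kJ/kg
vaporisation at 79.6 °C: 443 kJ/kg
vapour 79.6→88.9 °C: 13.299 kJ/kg
Δh = 124.2 + 443 + 13.299 = 580.5 kJ/kg
Q = ṁ·Δh = 31.56 kg/h × 580.5 kJ/kg = 18321 kJ/h
|Q| = 5.089 kW

Q = 5.09 kJ/s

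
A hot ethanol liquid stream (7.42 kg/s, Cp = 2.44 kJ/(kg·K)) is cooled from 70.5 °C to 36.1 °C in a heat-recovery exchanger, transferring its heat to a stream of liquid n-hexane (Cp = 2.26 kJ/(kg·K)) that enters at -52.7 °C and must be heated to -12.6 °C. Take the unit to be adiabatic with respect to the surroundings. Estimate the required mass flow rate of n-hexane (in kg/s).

Heat released by hot stream: Q = 7.42 × 2.44 × (70.5 − 36.1) = 622.81 kJ/s
Energy balance on cold side (adiabatic exchanger): Q = ṁ_c·Cp_c·(T_c,out − T_c,in)
ṁ_c = 622.81 / [2.26 × (-12.6 − -52.7)] = 6.8723 kg/s

ṁ_c = 6.87 kg/s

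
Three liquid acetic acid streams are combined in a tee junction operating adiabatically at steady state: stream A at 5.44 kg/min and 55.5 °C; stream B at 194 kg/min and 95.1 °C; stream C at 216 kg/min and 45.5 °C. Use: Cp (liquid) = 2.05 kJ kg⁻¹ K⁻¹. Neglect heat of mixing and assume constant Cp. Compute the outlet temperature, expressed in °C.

T_out = 68.8 °C

Adiabatic, steady state ⇒ Σ ṁᵢCp,ᵢ(T_out − Tᵢ) = 0
T_out = Σ ṁᵢCp,ᵢTᵢ / Σ ṁᵢCp,ᵢ
      = 58588 / 851.65 = 68.793 °C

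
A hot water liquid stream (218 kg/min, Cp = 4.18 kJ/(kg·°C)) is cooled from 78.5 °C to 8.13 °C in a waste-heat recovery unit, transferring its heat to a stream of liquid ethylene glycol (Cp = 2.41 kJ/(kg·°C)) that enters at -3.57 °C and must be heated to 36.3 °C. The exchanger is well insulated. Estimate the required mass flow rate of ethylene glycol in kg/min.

ṁ_c = 667 kg/min

Heat released by hot stream: Q = 218 × 4.18 × (78.5 − 8.13) = 64124 kJ/min
Energy balance on cold side (adiabatic exchanger): Q = ṁ_c·Cp_c·(T_c,out − T_c,in)
ṁ_c = 64124 / [2.41 × (36.3 − -3.57)] = 667.36 kg/min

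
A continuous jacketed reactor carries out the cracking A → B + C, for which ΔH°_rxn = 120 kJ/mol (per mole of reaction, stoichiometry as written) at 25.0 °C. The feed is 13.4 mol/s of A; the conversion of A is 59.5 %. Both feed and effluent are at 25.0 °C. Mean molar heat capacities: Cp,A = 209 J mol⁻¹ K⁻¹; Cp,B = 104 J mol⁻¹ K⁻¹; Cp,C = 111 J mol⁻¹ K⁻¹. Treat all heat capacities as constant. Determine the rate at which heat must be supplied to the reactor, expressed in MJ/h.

Q_in = 3440 MJ/h

Extent of reaction ξ = 0.595 × 13.4 = 7.973 mol/s
Reaction term: ξ·ΔH°_rxn = 7.973 × 120 = 956.76 kJ/s
Q = ΔH = 956.76 kJ/s = 956.76 kW
Heat supplied = 3444.3 MJ/h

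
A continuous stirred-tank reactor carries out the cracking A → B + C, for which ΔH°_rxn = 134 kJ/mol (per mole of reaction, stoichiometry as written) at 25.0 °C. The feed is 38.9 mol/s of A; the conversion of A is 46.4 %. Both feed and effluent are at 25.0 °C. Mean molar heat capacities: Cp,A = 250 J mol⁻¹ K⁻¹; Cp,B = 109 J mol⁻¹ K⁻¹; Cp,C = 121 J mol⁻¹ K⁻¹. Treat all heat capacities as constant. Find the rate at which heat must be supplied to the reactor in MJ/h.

Q_in = 8710 MJ/h

Extent of reaction ξ = 0.464 × 38.9 = 18.05 mol/s
Reaction term: ξ·ΔH°_rxn = 18.05 × 134 = 2418.6 kJ/s
Q = ΔH = 2418.6 kJ/s = 2418.6 kW
Heat supplied = 8707.1 MJ/h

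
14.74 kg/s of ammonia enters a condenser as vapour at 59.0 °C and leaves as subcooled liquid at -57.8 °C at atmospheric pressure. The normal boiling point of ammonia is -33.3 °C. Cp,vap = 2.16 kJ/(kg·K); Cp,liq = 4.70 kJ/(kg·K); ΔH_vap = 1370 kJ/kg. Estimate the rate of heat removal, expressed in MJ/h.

Q_c = 89400 MJ/h

vapour 59.0→-33.3 °C: -199.37 kJ/kg
condensation at -33.3 °C: -1370 kJ/kg
liquid -33.3→-57.8 °C: -115.15 kJ/kg
Δh = -199.37 + -1370 + -115.15 = -1684.5 kJ/kg
Q = ṁ·Δh = 14.74 kg/s × -1684.5 kJ/kg = -24830 kJ/s
|Q| = 24830 kW = 89387 MJ/h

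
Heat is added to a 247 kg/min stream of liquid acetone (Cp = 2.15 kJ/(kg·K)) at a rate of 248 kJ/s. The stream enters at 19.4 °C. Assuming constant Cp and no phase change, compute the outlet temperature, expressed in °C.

Q = 248 kJ/s = 14880 kJ/min
ΔT = Q/(ṁ·Cp) = 14880/(247×2.15) = 28.02 K
T_out = 19.4 + 28.02 = 47.42 °C

T_out = 47.4 °C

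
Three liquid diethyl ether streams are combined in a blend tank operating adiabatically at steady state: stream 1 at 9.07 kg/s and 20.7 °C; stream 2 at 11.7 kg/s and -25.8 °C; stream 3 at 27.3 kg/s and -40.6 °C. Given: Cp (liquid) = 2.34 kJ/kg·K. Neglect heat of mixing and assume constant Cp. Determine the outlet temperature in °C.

Energy balance with Q = 0: Σ ṁᵢCp,ᵢ(T_out − Tᵢ) = 0
Σ ṁᵢCp,ᵢTᵢ = 9.07×2.34×20.7 + 11.7×2.34×-25.8 + 27.3×2.34×-40.6 = -2860.6
Σ ṁᵢCp,ᵢ = 9.07×2.34 + 11.7×2.34 + 27.3×2.34 = 112.48
T_out = -2860.6 / 112.48 = -25.431 °C

T_out = -25.4 °C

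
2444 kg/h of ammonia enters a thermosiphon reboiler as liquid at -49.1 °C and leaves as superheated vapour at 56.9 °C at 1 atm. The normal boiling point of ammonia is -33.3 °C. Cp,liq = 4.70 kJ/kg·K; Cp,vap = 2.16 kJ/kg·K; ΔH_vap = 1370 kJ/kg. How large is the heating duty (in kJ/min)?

Q = 66800 kJ/min

liquid -49.1→-33.3 °C: 74.26 kJ/kg
vaporisation at -33.3 °C: 1370 kJ/kg
vapour -33.3→56.9 °C: 194.83 kJ/kg
Δh = 74.26 + 1370 + 194.83 = 1639.1 kJ/kg
Q = ṁ·Δh = 2444 kg/h × 1639.1 kJ/kg = 4.0059e+06 kJ/h
|Q| = 1112.8 kW = 66766 kJ/min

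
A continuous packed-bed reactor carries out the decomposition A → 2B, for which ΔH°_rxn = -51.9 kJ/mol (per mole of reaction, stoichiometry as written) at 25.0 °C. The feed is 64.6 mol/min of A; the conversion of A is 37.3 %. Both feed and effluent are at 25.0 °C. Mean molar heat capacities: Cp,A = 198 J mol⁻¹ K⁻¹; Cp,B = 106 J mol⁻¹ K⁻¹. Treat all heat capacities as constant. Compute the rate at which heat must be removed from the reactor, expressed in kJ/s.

Extent of reaction ξ = 0.373 × 64.6 = 24.096 mol/min
Reaction term: ξ·ΔH°_rxn = 24.096 × -51.9 = -1250.6 kJ/min
Q = ΔH = -1250.6 kJ/min = -20.843 kW
Heat removed = 20.843 kJ/s

Q_out = 20.8 kJ/s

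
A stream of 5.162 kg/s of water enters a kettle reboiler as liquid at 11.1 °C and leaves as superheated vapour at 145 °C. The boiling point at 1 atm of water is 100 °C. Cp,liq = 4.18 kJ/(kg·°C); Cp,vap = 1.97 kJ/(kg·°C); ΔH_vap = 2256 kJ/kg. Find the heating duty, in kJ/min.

liquid 11.1→100 °C: 371.6 kJ/kg
vaporisation at 100 °C: 2256 kJ/kg
vapour 100→145 °C: 88.65 kJ/kg
Δh = 371.6 + 2256 + 88.65 = 2716.3 kJ/kg
Q = ṁ·Δh = 5.162 kg/s × 2716.3 kJ/kg = 14021 kJ/s
|Q| = 14021 kW = 841280 kJ/min

Q = 841000 kJ/min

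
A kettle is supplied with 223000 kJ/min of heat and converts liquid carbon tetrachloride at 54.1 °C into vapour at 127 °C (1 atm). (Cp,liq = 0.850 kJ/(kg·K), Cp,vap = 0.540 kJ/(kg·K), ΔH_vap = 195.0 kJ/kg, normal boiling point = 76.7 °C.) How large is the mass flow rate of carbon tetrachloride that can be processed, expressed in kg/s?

ṁ = 15.4 kg/s

Δh = 0.850×(76.7−54.1) + 195.0 + 0.540×(127−76.7) = 241.37 kJ/kg
Q = 223000 kJ/min = 3716.7 kJ/s = 3716.7 kJ/s
ṁ = Q/Δh = 3716.7 / 241.37 = 15.398 kg/s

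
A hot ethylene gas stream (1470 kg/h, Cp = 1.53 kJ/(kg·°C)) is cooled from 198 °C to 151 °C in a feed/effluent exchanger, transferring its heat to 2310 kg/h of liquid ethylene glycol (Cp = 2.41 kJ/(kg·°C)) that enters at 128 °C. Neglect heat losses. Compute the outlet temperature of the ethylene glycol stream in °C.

T_c,out = 147 °C

Heat released by hot stream: Q = 1470 × 1.53 × (198 − 151) = 105710 kJ/h
Energy balance on cold side (adiabatic exchanger): Q = ṁ_c·Cp_c·(T_c,out − T_c,in)
T_c,out = 128 + 105710/(2310 × 2.41) = 146.99 °C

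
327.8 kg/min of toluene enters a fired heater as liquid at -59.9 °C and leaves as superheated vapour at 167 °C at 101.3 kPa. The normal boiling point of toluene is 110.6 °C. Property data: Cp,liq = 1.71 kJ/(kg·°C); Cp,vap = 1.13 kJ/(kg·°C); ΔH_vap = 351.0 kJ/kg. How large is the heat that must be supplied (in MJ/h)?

liquid -59.9→110.6 °C: 291.56 kJ/kg
vaporisation at 110.6 °C: 351 kJ/kg
vapour 110.6→167 °C: 63.732 kJ/kg
Δh = 291.56 + 351 + 63.732 = 706.29 kJ/kg
Q = ṁ·Δh = 327.8 kg/min × 706.29 kJ/kg = 231520 kJ/min
|Q| = 3858.7 kW = 13891 MJ/h

Q = 13900 MJ/h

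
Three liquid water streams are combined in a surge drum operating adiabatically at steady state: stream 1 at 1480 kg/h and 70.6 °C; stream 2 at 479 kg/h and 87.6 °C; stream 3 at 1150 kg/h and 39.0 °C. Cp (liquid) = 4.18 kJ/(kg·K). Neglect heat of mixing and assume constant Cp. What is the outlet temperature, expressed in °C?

T_out = 61.5 °C

No heat crosses the boundary, so H_out = H_in.
Σ ṁᵢCp,ᵢTᵢ = 1480×4.18×70.6 + 479×4.18×87.6 + 1150×4.18×39.0 = 799630
Σ ṁᵢCp,ᵢ = 1480×4.18 + 479×4.18 + 1150×4.18 = 12996
T_out = 799630 / 12996 = 61.531 °C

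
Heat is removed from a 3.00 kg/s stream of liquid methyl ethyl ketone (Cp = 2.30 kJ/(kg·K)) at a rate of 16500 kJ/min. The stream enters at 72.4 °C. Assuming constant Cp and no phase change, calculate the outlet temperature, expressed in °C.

T_out = 32.5 °C

Q = 16500 kJ/min = 275 kJ/s
ΔT = Q/(ṁ·Cp) = 275/(3.00×2.30) = 39.855 K
T_out = 72.4 − 39.855 = 32.545 °C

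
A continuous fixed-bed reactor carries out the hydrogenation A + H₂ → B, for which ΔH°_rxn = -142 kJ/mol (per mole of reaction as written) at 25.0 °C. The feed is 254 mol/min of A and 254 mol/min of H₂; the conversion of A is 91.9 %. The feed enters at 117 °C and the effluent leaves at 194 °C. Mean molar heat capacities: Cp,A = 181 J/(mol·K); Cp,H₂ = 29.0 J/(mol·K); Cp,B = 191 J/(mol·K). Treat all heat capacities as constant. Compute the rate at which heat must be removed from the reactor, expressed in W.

Q_out = 496000 W

Extent of reaction ξ = 0.919 × 254 = 233.43 mol/min
Reaction term: ξ·ΔH°_rxn = 233.43 × -142 = -33146 kJ/min
Sensible, feed 117→25 °C: -4907.3 kJ/min
Outlet flows (mol/min): A 20.574, H₂ 20.574, B 233.43
Sensible, products 25→194 °C: 8264.9 kJ/min
Q = ΔH = -29789 kJ/min = -496.48 kW
Heat removed = 496480 W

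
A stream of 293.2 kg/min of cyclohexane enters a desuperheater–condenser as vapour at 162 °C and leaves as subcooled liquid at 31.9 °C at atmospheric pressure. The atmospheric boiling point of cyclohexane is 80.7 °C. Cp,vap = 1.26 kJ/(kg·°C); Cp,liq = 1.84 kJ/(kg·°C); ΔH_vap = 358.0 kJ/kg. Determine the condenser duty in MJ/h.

Q_c = 9680 MJ/h

vapour 162→80.7 °C: -102.44 kJ/kg
condensation at 80.7 °C: -358 kJ/kg
liquid 80.7→31.9 °C: -89.792 kJ/kg
Δh = -102.44 + -358 + -89.792 = -550.23 kJ/kg
Q = ṁ·Δh = 293.2 kg/min × -550.23 kJ/kg = -161330 kJ/min
|Q| = 2688.8 kW = 9679.6 MJ/h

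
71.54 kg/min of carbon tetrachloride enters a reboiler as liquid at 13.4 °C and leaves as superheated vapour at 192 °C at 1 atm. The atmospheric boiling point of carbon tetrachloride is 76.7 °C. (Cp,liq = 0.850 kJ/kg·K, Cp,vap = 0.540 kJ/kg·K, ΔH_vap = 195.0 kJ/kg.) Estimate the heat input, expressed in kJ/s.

Q = 371 kJ/s

liquid 13.4→76.7 °C: 53.805 kJ/kg
vaporisation at 76.7 °C: 195 kJ/kg
vapour 76.7→192 °C: 62.262 kJ/kg
Δh = 53.805 + 195 + 62.262 = 311.07 kJ/kg
Q = ṁ·Δh = 71.54 kg/min × 311.07 kJ/kg = 22254 kJ/min
|Q| = 370.9 kW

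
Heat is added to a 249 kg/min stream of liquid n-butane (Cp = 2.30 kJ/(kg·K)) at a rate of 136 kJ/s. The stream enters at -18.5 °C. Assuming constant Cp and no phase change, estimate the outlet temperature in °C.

T_out = -4.25 °C

Q = 136 kJ/s = 8160 kJ/min
ΔT = Q/(ṁ·Cp) = 8160/(249×2.30) = 14.248 K
T_out = -18.5 + 14.248 = -4.2517 °C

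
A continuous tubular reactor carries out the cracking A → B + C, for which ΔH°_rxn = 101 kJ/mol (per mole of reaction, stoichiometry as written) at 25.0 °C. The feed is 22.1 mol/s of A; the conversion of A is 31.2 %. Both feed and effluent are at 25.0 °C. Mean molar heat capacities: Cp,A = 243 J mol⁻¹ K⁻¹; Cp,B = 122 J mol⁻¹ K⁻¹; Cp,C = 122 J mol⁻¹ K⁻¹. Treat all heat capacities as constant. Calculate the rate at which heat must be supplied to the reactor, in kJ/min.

Extent of reaction ξ = 0.312 × 22.1 = 6.8952 mol/s
Reaction term: ξ·ΔH°_rxn = 6.8952 × 101 = 696.42 kJ/s
Q = ΔH = 696.42 kJ/s = 696.42 kW
Heat supplied = 41785 kJ/min

Q_in = 41800 kJ/min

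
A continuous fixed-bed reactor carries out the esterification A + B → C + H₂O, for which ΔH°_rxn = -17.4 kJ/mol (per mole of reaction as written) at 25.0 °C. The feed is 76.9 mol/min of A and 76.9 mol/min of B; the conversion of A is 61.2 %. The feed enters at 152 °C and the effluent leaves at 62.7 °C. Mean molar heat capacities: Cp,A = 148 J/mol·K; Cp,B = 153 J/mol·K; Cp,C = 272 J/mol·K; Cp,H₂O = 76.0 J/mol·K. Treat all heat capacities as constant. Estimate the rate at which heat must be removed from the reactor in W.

Q_out = 46700 W

Extent of reaction ξ = 0.612 × 76.9 = 47.063 mol/min
Reaction term: ξ·ΔH°_rxn = 47.063 × -17.4 = -818.89 kJ/min
Sensible, feed 152→25 °C: -2939.7 kJ/min
Outlet flows (mol/min): A 29.837, B 29.837, C 47.063, H₂O 47.063
Sensible, products 25→62.7 °C: 956.03 kJ/min
Q = ΔH = -2802.5 kJ/min = -46.709 kW
Heat removed = 46709 W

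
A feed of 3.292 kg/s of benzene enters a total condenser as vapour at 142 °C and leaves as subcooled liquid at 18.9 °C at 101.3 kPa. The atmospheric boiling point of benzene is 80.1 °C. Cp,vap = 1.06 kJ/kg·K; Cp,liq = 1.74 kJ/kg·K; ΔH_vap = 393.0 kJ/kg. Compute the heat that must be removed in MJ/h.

Q_c = 6700 MJ/h

vapour 142→80.1 °C: -65.614 kJ/kg
condensation at 80.1 °C: -393 kJ/kg
liquid 80.1→18.9 °C: -106.49 kJ/kg
Δh = -65.614 + -393 + -106.49 = -565.1 kJ/kg
Q = ṁ·Δh = 3.292 kg/s × -565.1 kJ/kg = -1860.3 kJ/s
|Q| = 1860.3 kW = 6697.1 MJ/h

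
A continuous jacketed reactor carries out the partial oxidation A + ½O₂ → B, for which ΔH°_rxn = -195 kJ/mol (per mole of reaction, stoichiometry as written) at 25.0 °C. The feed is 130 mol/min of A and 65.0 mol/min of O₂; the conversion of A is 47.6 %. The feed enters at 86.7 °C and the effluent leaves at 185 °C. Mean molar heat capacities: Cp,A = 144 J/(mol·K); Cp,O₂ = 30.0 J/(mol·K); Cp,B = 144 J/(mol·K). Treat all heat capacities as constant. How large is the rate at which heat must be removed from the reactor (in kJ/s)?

Q_out = 170 kJ/s

Extent of reaction ξ = 0.476 × 130 = 61.88 mol/min
Reaction term: ξ·ΔH°_rxn = 61.88 × -195 = -12067 kJ/min
Sensible, feed 86.7→25 °C: -1275.3 kJ/min
Outlet flows (mol/min): A 68.12, O₂ 34.06, B 61.88
Sensible, products 25→185 °C: 3158.7 kJ/min
Q = ΔH = -10183 kJ/min = -169.72 kW
Heat removed = 169.72 kJ/s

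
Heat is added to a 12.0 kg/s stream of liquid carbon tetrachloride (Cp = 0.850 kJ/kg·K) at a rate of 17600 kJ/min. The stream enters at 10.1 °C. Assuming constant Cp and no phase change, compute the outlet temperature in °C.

Q = 17600 kJ/min = 293.33 kJ/s
ΔT = Q/(ṁ·Cp) = 293.33/(12.0×0.850) = 28.758 K
T_out = 10.1 + 28.758 = 38.858 °C

T_out = 38.9 °C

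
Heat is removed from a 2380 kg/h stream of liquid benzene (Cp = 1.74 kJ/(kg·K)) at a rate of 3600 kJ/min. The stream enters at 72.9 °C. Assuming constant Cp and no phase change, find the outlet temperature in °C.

Q = 3600 kJ/min = 216000 kJ/h
ΔT = Q/(ṁ·Cp) = 216000/(2380×1.74) = 52.159 K
T_out = 72.9 − 52.159 = 20.741 °C

T_out = 20.7 °C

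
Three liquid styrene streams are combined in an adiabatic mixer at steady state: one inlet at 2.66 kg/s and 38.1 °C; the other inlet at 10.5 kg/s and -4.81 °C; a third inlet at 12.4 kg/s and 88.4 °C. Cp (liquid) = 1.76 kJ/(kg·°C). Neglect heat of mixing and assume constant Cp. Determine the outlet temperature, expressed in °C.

Energy balance with Q = 0: Σ ṁᵢCp,ᵢ(T_out − Tᵢ) = 0
T_out = Σ ṁᵢCp,ᵢTᵢ / Σ ṁᵢCp,ᵢ
      = 2018.7 / 44.986 = 44.875 °C

T_out = 44.9 °C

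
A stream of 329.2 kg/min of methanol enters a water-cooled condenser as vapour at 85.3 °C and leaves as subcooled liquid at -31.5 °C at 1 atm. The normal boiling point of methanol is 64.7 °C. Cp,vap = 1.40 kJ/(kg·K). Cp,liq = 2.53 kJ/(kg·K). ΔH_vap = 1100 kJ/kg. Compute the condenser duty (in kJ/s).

Q_c = 7530 kJ/s

vapour 85.3→64.7 °C: -28.84 kJ/kg
condensation at 64.7 °C: -1100 kJ/kg
liquid 64.7→-31.5 °C: -243.39 kJ/kg
Δh = -28.84 + -1100 + -243.39 = -1372.2 kJ/kg
Q = ṁ·Δh = 329.2 kg/min × -1372.2 kJ/kg = -451740 kJ/min
|Q| = 7528.9 kW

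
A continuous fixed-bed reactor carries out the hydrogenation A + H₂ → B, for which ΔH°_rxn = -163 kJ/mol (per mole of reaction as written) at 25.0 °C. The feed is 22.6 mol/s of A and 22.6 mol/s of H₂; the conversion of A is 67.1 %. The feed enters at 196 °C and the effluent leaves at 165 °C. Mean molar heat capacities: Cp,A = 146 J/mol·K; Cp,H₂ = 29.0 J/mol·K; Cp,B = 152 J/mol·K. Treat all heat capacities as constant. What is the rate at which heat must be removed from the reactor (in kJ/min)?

Extent of reaction ξ = 0.671 × 22.6 = 15.165 mol/s
Reaction term: ξ·ΔH°_rxn = 15.165 × -163 = -2471.8 kJ/s
Sensible, feed 196→25 °C: -676.31 kJ/s
Outlet flows (mol/s): A 7.4354, H₂ 7.4354, B 15.165
Sensible, products 25→165 °C: 504.87 kJ/s
Q = ΔH = -2643.3 kJ/s = -2643.3 kW
Heat removed = 158600 kJ/min

Q_out = 159000 kJ/min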